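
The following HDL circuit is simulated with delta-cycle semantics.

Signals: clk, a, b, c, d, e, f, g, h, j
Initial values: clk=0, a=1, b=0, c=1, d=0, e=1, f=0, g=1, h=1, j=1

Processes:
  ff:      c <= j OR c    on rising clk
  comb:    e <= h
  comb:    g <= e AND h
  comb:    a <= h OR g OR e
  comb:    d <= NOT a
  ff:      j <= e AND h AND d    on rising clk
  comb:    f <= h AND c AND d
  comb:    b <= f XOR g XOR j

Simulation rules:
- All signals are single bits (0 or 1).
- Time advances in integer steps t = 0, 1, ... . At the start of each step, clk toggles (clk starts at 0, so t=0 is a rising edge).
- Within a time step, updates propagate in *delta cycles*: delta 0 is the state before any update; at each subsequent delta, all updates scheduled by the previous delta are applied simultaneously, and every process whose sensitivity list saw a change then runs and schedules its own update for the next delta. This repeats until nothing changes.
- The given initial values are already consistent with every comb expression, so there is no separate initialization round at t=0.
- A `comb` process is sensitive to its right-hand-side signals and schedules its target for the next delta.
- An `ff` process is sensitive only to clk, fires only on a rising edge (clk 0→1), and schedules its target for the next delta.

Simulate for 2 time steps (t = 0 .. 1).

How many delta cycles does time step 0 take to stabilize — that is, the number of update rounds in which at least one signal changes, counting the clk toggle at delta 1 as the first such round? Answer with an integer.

t=0 Δ0: c=1 g=1 h=1 d=0 j=1 e=1 clk=0 f=0 b=0 a=1
  Δ1: clk:0→1
  Δ2: j:1→0
  Δ3: b:0→1
  (3Δ to stable)
t=1 Δ0: c=1 g=1 h=1 d=0 j=0 e=1 clk=1 f=0 b=1 a=1
  Δ1: clk:1→0
  (1Δ to stable)

3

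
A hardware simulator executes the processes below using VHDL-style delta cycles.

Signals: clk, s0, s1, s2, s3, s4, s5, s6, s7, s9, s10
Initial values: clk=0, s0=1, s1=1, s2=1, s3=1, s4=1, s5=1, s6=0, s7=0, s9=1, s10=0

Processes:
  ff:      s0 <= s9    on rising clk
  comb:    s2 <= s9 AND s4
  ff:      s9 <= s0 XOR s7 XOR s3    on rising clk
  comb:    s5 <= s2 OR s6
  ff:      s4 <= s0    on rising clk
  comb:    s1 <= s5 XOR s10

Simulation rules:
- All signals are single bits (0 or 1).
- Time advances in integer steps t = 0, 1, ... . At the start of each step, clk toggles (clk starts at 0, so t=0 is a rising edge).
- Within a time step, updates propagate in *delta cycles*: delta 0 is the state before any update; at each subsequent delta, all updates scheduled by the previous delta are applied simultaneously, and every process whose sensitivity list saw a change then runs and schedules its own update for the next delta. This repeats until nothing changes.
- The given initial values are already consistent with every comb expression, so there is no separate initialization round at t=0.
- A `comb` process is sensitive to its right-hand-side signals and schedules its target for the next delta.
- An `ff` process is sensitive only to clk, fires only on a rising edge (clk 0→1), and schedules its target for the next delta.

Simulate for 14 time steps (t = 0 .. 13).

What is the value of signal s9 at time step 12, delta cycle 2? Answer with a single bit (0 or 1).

1

t0.Δ0 s4=1 s2=1 s7=0 s6=0 s3=1 s9=1 s1=1 s5=1 clk=0 s10=0 s0=1
t0.Δ1 s4=1 s2=1 s7=0 s6=0 s3=1 s9=1 s1=1 s5=1 clk=1 s10=0 s0=1
t0.Δ2 s4=1 s2=1 s7=0 s6=0 s3=1 s9=0 s1=1 s5=1 clk=1 s10=0 s0=1
t0.Δ3 s4=1 s2=0 s7=0 s6=0 s3=1 s9=0 s1=1 s5=1 clk=1 s10=0 s0=1
t0.Δ4 s4=1 s2=0 s7=0 s6=0 s3=1 s9=0 s1=1 s5=0 clk=1 s10=0 s0=1
t0.Δ5 s4=1 s2=0 s7=0 s6=0 s3=1 s9=0 s1=0 s5=0 clk=1 s10=0 s0=1
t1.Δ0 s4=1 s2=0 s7=0 s6=0 s3=1 s9=0 s1=0 s5=0 clk=1 s10=0 s0=1
t1.Δ1 s4=1 s2=0 s7=0 s6=0 s3=1 s9=0 s1=0 s5=0 clk=0 s10=0 s0=1
t2.Δ0 s4=1 s2=0 s7=0 s6=0 s3=1 s9=0 s1=0 s5=0 clk=0 s10=0 s0=1
t2.Δ1 s4=1 s2=0 s7=0 s6=0 s3=1 s9=0 s1=0 s5=0 clk=1 s10=0 s0=1
t2.Δ2 s4=1 s2=0 s7=0 s6=0 s3=1 s9=0 s1=0 s5=0 clk=1 s10=0 s0=0
t3.Δ0 s4=1 s2=0 s7=0 s6=0 s3=1 s9=0 s1=0 s5=0 clk=1 s10=0 s0=0
t3.Δ1 s4=1 s2=0 s7=0 s6=0 s3=1 s9=0 s1=0 s5=0 clk=0 s10=0 s0=0
t4.Δ0 s4=1 s2=0 s7=0 s6=0 s3=1 s9=0 s1=0 s5=0 clk=0 s10=0 s0=0
t4.Δ1 s4=1 s2=0 s7=0 s6=0 s3=1 s9=0 s1=0 s5=0 clk=1 s10=0 s0=0
t4.Δ2 s4=0 s2=0 s7=0 s6=0 s3=1 s9=1 s1=0 s5=0 clk=1 s10=0 s0=0
t5.Δ0 s4=0 s2=0 s7=0 s6=0 s3=1 s9=1 s1=0 s5=0 clk=1 s10=0 s0=0
t5.Δ1 s4=0 s2=0 s7=0 s6=0 s3=1 s9=1 s1=0 s5=0 clk=0 s10=0 s0=0
t6.Δ0 s4=0 s2=0 s7=0 s6=0 s3=1 s9=1 s1=0 s5=0 clk=0 s10=0 s0=0
t6.Δ1 s4=0 s2=0 s7=0 s6=0 s3=1 s9=1 s1=0 s5=0 clk=1 s10=0 s0=0
t6.Δ2 s4=0 s2=0 s7=0 s6=0 s3=1 s9=1 s1=0 s5=0 clk=1 s10=0 s0=1
t7.Δ0 s4=0 s2=0 s7=0 s6=0 s3=1 s9=1 s1=0 s5=0 clk=1 s10=0 s0=1
t7.Δ1 s4=0 s2=0 s7=0 s6=0 s3=1 s9=1 s1=0 s5=0 clk=0 s10=0 s0=1
t8.Δ0 s4=0 s2=0 s7=0 s6=0 s3=1 s9=1 s1=0 s5=0 clk=0 s10=0 s0=1
t8.Δ1 s4=0 s2=0 s7=0 s6=0 s3=1 s9=1 s1=0 s5=0 clk=1 s10=0 s0=1
t8.Δ2 s4=1 s2=0 s7=0 s6=0 s3=1 s9=0 s1=0 s5=0 clk=1 s10=0 s0=1
t9.Δ0 s4=1 s2=0 s7=0 s6=0 s3=1 s9=0 s1=0 s5=0 clk=1 s10=0 s0=1
t9.Δ1 s4=1 s2=0 s7=0 s6=0 s3=1 s9=0 s1=0 s5=0 clk=0 s10=0 s0=1
t10.Δ0 s4=1 s2=0 s7=0 s6=0 s3=1 s9=0 s1=0 s5=0 clk=0 s10=0 s0=1
t10.Δ1 s4=1 s2=0 s7=0 s6=0 s3=1 s9=0 s1=0 s5=0 clk=1 s10=0 s0=1
t10.Δ2 s4=1 s2=0 s7=0 s6=0 s3=1 s9=0 s1=0 s5=0 clk=1 s10=0 s0=0
t11.Δ0 s4=1 s2=0 s7=0 s6=0 s3=1 s9=0 s1=0 s5=0 clk=1 s10=0 s0=0
t11.Δ1 s4=1 s2=0 s7=0 s6=0 s3=1 s9=0 s1=0 s5=0 clk=0 s10=0 s0=0
t12.Δ0 s4=1 s2=0 s7=0 s6=0 s3=1 s9=0 s1=0 s5=0 clk=0 s10=0 s0=0
t12.Δ1 s4=1 s2=0 s7=0 s6=0 s3=1 s9=0 s1=0 s5=0 clk=1 s10=0 s0=0
t12.Δ2 s4=0 s2=0 s7=0 s6=0 s3=1 s9=1 s1=0 s5=0 clk=1 s10=0 s0=0
t13.Δ0 s4=0 s2=0 s7=0 s6=0 s3=1 s9=1 s1=0 s5=0 clk=1 s10=0 s0=0
t13.Δ1 s4=0 s2=0 s7=0 s6=0 s3=1 s9=1 s1=0 s5=0 clk=0 s10=0 s0=0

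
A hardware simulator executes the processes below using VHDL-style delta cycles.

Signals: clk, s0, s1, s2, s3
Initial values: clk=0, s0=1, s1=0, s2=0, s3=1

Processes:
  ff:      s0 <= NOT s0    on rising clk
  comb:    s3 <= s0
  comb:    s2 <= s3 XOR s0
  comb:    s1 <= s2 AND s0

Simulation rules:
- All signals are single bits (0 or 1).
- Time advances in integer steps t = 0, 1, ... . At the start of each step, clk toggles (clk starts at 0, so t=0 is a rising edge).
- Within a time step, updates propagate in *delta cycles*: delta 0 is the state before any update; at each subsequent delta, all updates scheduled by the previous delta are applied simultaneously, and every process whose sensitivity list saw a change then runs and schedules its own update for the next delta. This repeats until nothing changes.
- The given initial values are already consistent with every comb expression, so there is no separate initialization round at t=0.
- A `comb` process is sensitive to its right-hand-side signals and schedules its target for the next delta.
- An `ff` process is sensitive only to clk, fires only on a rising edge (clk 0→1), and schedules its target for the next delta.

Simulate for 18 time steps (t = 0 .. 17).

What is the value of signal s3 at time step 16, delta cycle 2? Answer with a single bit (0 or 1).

1

t=0 Δ0: s3=1 s1=0 clk=0 s2=0 s0=1
  Δ1: clk:0→1
  Δ2: s0:1→0
  Δ3: s3:1→0, s2:0→1
  Δ4: s2:1→0
  (4Δ to stable)
t=1 Δ0: s3=0 s1=0 clk=1 s2=0 s0=0
  Δ1: clk:1→0
  (1Δ to stable)
t=2 Δ0: s3=0 s1=0 clk=0 s2=0 s0=0
  Δ1: clk:0→1
  Δ2: s0:0→1
  Δ3: s3:0→1, s2:0→1
  Δ4: s1:0→1, s2:1→0
  Δ5: s1:1→0
  (5Δ to stable)
t=3 Δ0: s3=1 s1=0 clk=1 s2=0 s0=1
  Δ1: clk:1→0
  (1Δ to stable)
t=4 Δ0: s3=1 s1=0 clk=0 s2=0 s0=1
  Δ1: clk:0→1
  Δ2: s0:1→0
  Δ3: s3:1→0, s2:0→1
  Δ4: s2:1→0
  (4Δ to stable)
t=5 Δ0: s3=0 s1=0 clk=1 s2=0 s0=0
  Δ1: clk:1→0
  (1Δ to stable)
t=6 Δ0: s3=0 s1=0 clk=0 s2=0 s0=0
  Δ1: clk:0→1
  Δ2: s0:0→1
  Δ3: s3:0→1, s2:0→1
  Δ4: s1:0→1, s2:1→0
  Δ5: s1:1→0
  (5Δ to stable)
t=7 Δ0: s3=1 s1=0 clk=1 s2=0 s0=1
  Δ1: clk:1→0
  (1Δ to stable)
t=8 Δ0: s3=1 s1=0 clk=0 s2=0 s0=1
  Δ1: clk:0→1
  Δ2: s0:1→0
  Δ3: s3:1→0, s2:0→1
  Δ4: s2:1→0
  (4Δ to stable)
t=9 Δ0: s3=0 s1=0 clk=1 s2=0 s0=0
  Δ1: clk:1→0
  (1Δ to stable)
t=10 Δ0: s3=0 s1=0 clk=0 s2=0 s0=0
  Δ1: clk:0→1
  Δ2: s0:0→1
  Δ3: s3:0→1, s2:0→1
  Δ4: s1:0→1, s2:1→0
  Δ5: s1:1→0
  (5Δ to stable)
t=11 Δ0: s3=1 s1=0 clk=1 s2=0 s0=1
  Δ1: clk:1→0
  (1Δ to stable)
t=12 Δ0: s3=1 s1=0 clk=0 s2=0 s0=1
  Δ1: clk:0→1
  Δ2: s0:1→0
  Δ3: s3:1→0, s2:0→1
  Δ4: s2:1→0
  (4Δ to stable)
t=13 Δ0: s3=0 s1=0 clk=1 s2=0 s0=0
  Δ1: clk:1→0
  (1Δ to stable)
t=14 Δ0: s3=0 s1=0 clk=0 s2=0 s0=0
  Δ1: clk:0→1
  Δ2: s0:0→1
  Δ3: s3:0→1, s2:0→1
  Δ4: s1:0→1, s2:1→0
  Δ5: s1:1→0
  (5Δ to stable)
t=15 Δ0: s3=1 s1=0 clk=1 s2=0 s0=1
  Δ1: clk:1→0
  (1Δ to stable)
t=16 Δ0: s3=1 s1=0 clk=0 s2=0 s0=1
  Δ1: clk:0→1
  Δ2: s0:1→0
  Δ3: s3:1→0, s2:0→1
  Δ4: s2:1→0
  (4Δ to stable)
t=17 Δ0: s3=0 s1=0 clk=1 s2=0 s0=0
  Δ1: clk:1→0
  (1Δ to stable)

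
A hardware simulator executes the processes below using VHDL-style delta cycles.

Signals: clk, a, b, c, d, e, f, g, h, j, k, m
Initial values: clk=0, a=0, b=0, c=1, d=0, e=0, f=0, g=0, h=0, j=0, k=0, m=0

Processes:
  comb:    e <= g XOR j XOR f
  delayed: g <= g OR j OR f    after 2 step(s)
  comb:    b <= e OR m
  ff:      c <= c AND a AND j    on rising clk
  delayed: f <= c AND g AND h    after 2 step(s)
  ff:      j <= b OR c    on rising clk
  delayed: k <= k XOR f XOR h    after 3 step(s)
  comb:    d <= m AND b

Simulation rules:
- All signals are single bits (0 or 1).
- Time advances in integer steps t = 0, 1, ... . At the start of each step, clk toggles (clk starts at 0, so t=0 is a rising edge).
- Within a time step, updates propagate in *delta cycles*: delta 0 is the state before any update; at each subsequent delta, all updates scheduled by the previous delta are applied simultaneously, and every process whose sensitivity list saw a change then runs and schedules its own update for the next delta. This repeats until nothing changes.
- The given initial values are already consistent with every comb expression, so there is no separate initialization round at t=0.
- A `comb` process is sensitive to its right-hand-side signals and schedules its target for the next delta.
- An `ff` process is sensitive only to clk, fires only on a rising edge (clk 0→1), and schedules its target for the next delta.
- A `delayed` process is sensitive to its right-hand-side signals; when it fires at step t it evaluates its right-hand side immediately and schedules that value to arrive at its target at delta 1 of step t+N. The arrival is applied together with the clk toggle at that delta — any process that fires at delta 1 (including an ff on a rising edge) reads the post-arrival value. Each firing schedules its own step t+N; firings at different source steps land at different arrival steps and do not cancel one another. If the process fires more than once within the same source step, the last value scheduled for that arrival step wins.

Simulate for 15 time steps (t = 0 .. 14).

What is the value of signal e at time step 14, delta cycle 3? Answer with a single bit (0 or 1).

t=0 Δ0: e=0 d=0 h=0 clk=0 k=0 a=0 j=0 c=1 m=0 g=0 b=0 f=0
  Δ1: clk:0→1
  Δ2: j:0→1, c:1→0
  Δ3: e:0→1
  Δ4: b:0→1
  (4Δ to stable)
t=1 Δ0: e=1 d=0 h=0 clk=1 k=0 a=0 j=1 c=0 m=0 g=0 b=1 f=0
  Δ1: clk:1→0
  (1Δ to stable)
t=2 Δ0: e=1 d=0 h=0 clk=0 k=0 a=0 j=1 c=0 m=0 g=0 b=1 f=0
  Δ1: clk:0→1, g:0→1
  Δ2: e:1→0
  Δ3: b:1→0
  (3Δ to stable)
t=3 Δ0: e=0 d=0 h=0 clk=1 k=0 a=0 j=1 c=0 m=0 g=1 b=0 f=0
  Δ1: clk:1→0
  (1Δ to stable)
t=4 Δ0: e=0 d=0 h=0 clk=0 k=0 a=0 j=1 c=0 m=0 g=1 b=0 f=0
  Δ1: clk:0→1
  Δ2: j:1→0
  Δ3: e:0→1
  Δ4: b:0→1
  (4Δ to stable)
t=5 Δ0: e=1 d=0 h=0 clk=1 k=0 a=0 j=0 c=0 m=0 g=1 b=1 f=0
  Δ1: clk:1→0
  (1Δ to stable)
t=6 Δ0: e=1 d=0 h=0 clk=0 k=0 a=0 j=0 c=0 m=0 g=1 b=1 f=0
  Δ1: clk:0→1
  Δ2: j:0→1
  Δ3: e:1→0
  Δ4: b:1→0
  (4Δ to stable)
t=7 Δ0: e=0 d=0 h=0 clk=1 k=0 a=0 j=1 c=0 m=0 g=1 b=0 f=0
  Δ1: clk:1→0
  (1Δ to stable)
t=8 Δ0: e=0 d=0 h=0 clk=0 k=0 a=0 j=1 c=0 m=0 g=1 b=0 f=0
  Δ1: clk:0→1
  Δ2: j:1→0
  Δ3: e:0→1
  Δ4: b:0→1
  (4Δ to stable)
t=9 Δ0: e=1 d=0 h=0 clk=1 k=0 a=0 j=0 c=0 m=0 g=1 b=1 f=0
  Δ1: clk:1→0
  (1Δ to stable)
t=10 Δ0: e=1 d=0 h=0 clk=0 k=0 a=0 j=0 c=0 m=0 g=1 b=1 f=0
  Δ1: clk:0→1
  Δ2: j:0→1
  Δ3: e:1→0
  Δ4: b:1→0
  (4Δ to stable)
t=11 Δ0: e=0 d=0 h=0 clk=1 k=0 a=0 j=1 c=0 m=0 g=1 b=0 f=0
  Δ1: clk:1→0
  (1Δ to stable)
t=12 Δ0: e=0 d=0 h=0 clk=0 k=0 a=0 j=1 c=0 m=0 g=1 b=0 f=0
  Δ1: clk:0→1
  Δ2: j:1→0
  Δ3: e:0→1
  Δ4: b:0→1
  (4Δ to stable)
t=13 Δ0: e=1 d=0 h=0 clk=1 k=0 a=0 j=0 c=0 m=0 g=1 b=1 f=0
  Δ1: clk:1→0
  (1Δ to stable)
t=14 Δ0: e=1 d=0 h=0 clk=0 k=0 a=0 j=0 c=0 m=0 g=1 b=1 f=0
  Δ1: clk:0→1
  Δ2: j:0→1
  Δ3: e:1→0
  Δ4: b:1→0
  (4Δ to stable)

0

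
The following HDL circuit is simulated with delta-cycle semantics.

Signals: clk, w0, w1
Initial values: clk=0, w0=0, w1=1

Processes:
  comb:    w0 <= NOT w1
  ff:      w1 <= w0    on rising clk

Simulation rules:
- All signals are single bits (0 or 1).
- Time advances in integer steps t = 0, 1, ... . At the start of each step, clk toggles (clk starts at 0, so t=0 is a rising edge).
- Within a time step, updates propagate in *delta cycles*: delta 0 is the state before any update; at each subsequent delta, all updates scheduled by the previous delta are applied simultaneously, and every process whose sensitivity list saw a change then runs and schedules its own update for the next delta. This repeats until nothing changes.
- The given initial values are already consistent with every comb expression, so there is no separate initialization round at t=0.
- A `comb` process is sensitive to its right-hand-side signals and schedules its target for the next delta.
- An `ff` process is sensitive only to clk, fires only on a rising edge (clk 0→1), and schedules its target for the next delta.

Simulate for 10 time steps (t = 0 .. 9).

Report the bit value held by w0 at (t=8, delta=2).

0

[bits: w1,clk,w0]
t=0: Δ0=100 Δ1=110 Δ2=010 Δ3=011 | 3Δ
t=1: Δ0=011 Δ1=001 | 1Δ
t=2: Δ0=001 Δ1=011 Δ2=111 Δ3=110 | 3Δ
t=3: Δ0=110 Δ1=100 | 1Δ
t=4: Δ0=100 Δ1=110 Δ2=010 Δ3=011 | 3Δ
t=5: Δ0=011 Δ1=001 | 1Δ
t=6: Δ0=001 Δ1=011 Δ2=111 Δ3=110 | 3Δ
t=7: Δ0=110 Δ1=100 | 1Δ
t=8: Δ0=100 Δ1=110 Δ2=010 Δ3=011 | 3Δ
t=9: Δ0=011 Δ1=001 | 1Δ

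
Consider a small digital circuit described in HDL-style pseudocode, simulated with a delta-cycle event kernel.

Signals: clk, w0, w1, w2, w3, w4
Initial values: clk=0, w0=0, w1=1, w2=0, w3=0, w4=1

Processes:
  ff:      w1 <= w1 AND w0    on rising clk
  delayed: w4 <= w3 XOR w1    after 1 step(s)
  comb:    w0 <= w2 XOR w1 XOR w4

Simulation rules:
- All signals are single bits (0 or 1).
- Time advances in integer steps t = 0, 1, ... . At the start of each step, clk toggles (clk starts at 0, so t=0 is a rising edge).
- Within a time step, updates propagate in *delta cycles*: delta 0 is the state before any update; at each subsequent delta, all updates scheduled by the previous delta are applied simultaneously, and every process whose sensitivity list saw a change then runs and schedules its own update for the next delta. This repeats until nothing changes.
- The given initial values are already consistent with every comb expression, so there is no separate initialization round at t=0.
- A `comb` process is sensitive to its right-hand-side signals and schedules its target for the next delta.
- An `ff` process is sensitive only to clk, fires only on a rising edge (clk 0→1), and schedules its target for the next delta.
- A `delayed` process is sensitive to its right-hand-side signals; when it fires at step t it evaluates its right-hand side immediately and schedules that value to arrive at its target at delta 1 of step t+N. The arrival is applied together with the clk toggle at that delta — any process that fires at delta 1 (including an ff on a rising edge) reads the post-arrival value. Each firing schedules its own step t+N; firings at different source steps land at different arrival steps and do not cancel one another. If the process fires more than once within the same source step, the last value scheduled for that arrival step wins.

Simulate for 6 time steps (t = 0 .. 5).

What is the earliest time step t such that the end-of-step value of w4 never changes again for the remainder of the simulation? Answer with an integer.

[bits: clk,w4,w1,w3,w2,w0]
t=0: Δ0=011000 Δ1=111000 Δ2=110000 Δ3=110001 | 3Δ
t=1: Δ0=110001 Δ1=000001 Δ2=000000 | 2Δ
t=2: Δ0=000000 Δ1=100000 | 1Δ
t=3: Δ0=100000 Δ1=000000 | 1Δ
t=4: Δ0=000000 Δ1=100000 | 1Δ
t=5: Δ0=100000 Δ1=000000 | 1Δ

1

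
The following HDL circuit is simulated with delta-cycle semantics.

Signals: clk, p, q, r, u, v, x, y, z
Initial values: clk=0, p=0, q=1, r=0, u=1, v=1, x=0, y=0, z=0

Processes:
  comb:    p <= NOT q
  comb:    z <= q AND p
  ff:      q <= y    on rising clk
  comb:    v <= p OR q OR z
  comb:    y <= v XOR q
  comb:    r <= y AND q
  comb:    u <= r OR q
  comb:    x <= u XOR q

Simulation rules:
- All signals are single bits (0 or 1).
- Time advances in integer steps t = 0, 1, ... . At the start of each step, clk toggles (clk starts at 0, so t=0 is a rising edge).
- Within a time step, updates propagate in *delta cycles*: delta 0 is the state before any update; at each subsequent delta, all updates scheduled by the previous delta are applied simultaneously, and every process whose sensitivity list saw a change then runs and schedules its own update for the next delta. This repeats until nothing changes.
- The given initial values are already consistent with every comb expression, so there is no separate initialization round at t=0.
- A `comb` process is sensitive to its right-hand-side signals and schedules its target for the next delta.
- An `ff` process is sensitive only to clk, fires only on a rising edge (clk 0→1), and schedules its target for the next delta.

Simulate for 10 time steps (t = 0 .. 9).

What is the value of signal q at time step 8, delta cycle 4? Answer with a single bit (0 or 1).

0

t0.Δ0 z=0 u=1 y=0 clk=0 v=1 x=0 q=1 r=0 p=0
t0.Δ1 z=0 u=1 y=0 clk=1 v=1 x=0 q=1 r=0 p=0
t0.Δ2 z=0 u=1 y=0 clk=1 v=1 x=0 q=0 r=0 p=0
t0.Δ3 z=0 u=0 y=1 clk=1 v=0 x=1 q=0 r=0 p=1
t0.Δ4 z=0 u=0 y=0 clk=1 v=1 x=0 q=0 r=0 p=1
t0.Δ5 z=0 u=0 y=1 clk=1 v=1 x=0 q=0 r=0 p=1
t1.Δ0 z=0 u=0 y=1 clk=1 v=1 x=0 q=0 r=0 p=1
t1.Δ1 z=0 u=0 y=1 clk=0 v=1 x=0 q=0 r=0 p=1
t2.Δ0 z=0 u=0 y=1 clk=0 v=1 x=0 q=0 r=0 p=1
t2.Δ1 z=0 u=0 y=1 clk=1 v=1 x=0 q=0 r=0 p=1
t2.Δ2 z=0 u=0 y=1 clk=1 v=1 x=0 q=1 r=0 p=1
t2.Δ3 z=1 u=1 y=0 clk=1 v=1 x=1 q=1 r=1 p=0
t2.Δ4 z=0 u=1 y=0 clk=1 v=1 x=0 q=1 r=0 p=0
t3.Δ0 z=0 u=1 y=0 clk=1 v=1 x=0 q=1 r=0 p=0
t3.Δ1 z=0 u=1 y=0 clk=0 v=1 x=0 q=1 r=0 p=0
t4.Δ0 z=0 u=1 y=0 clk=0 v=1 x=0 q=1 r=0 p=0
t4.Δ1 z=0 u=1 y=0 clk=1 v=1 x=0 q=1 r=0 p=0
t4.Δ2 z=0 u=1 y=0 clk=1 v=1 x=0 q=0 r=0 p=0
t4.Δ3 z=0 u=0 y=1 clk=1 v=0 x=1 q=0 r=0 p=1
t4.Δ4 z=0 u=0 y=0 clk=1 v=1 x=0 q=0 r=0 p=1
t4.Δ5 z=0 u=0 y=1 clk=1 v=1 x=0 q=0 r=0 p=1
t5.Δ0 z=0 u=0 y=1 clk=1 v=1 x=0 q=0 r=0 p=1
t5.Δ1 z=0 u=0 y=1 clk=0 v=1 x=0 q=0 r=0 p=1
t6.Δ0 z=0 u=0 y=1 clk=0 v=1 x=0 q=0 r=0 p=1
t6.Δ1 z=0 u=0 y=1 clk=1 v=1 x=0 q=0 r=0 p=1
t6.Δ2 z=0 u=0 y=1 clk=1 v=1 x=0 q=1 r=0 p=1
t6.Δ3 z=1 u=1 y=0 clk=1 v=1 x=1 q=1 r=1 p=0
t6.Δ4 z=0 u=1 y=0 clk=1 v=1 x=0 q=1 r=0 p=0
t7.Δ0 z=0 u=1 y=0 clk=1 v=1 x=0 q=1 r=0 p=0
t7.Δ1 z=0 u=1 y=0 clk=0 v=1 x=0 q=1 r=0 p=0
t8.Δ0 z=0 u=1 y=0 clk=0 v=1 x=0 q=1 r=0 p=0
t8.Δ1 z=0 u=1 y=0 clk=1 v=1 x=0 q=1 r=0 p=0
t8.Δ2 z=0 u=1 y=0 clk=1 v=1 x=0 q=0 r=0 p=0
t8.Δ3 z=0 u=0 y=1 clk=1 v=0 x=1 q=0 r=0 p=1
t8.Δ4 z=0 u=0 y=0 clk=1 v=1 x=0 q=0 r=0 p=1
t8.Δ5 z=0 u=0 y=1 clk=1 v=1 x=0 q=0 r=0 p=1
t9.Δ0 z=0 u=0 y=1 clk=1 v=1 x=0 q=0 r=0 p=1
t9.Δ1 z=0 u=0 y=1 clk=0 v=1 x=0 q=0 r=0 p=1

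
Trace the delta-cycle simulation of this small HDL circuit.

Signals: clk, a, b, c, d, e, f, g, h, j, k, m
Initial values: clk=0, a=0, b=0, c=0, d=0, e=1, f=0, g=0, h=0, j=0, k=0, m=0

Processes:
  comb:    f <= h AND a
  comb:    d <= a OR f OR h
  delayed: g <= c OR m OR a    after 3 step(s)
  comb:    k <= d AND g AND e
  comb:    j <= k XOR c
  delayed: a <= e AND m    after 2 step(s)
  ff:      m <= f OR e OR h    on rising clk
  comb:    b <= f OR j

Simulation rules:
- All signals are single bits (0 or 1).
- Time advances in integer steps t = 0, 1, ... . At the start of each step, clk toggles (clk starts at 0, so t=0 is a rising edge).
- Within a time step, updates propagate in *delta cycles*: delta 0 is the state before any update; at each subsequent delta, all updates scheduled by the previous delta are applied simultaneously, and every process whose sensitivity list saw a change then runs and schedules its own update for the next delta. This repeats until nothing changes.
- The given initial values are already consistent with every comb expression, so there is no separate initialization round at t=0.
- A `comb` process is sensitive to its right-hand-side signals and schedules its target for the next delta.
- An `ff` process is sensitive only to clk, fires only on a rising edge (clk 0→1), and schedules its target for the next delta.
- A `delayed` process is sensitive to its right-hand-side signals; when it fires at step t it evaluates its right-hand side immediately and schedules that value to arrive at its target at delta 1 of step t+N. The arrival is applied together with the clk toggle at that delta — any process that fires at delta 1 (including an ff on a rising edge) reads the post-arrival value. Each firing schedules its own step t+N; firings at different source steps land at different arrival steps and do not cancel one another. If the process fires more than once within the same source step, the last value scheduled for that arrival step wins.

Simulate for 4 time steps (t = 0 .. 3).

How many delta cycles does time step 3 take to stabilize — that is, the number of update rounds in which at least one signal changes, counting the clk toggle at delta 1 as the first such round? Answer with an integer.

[bits: j,a,d,b,f,h,g,clk,c,e,k,m]
t=0: Δ0=000000000100 Δ1=000000010100 Δ2=000000010101 | 2Δ
t=1: Δ0=000000010101 Δ1=000000000101 | 1Δ
t=2: Δ0=000000000101 Δ1=010000010101 Δ2=011000010101 | 2Δ
t=3: Δ0=011000010101 Δ1=011000100101 Δ2=011000100111 Δ3=111000100111 Δ4=111100100111 | 4Δ

4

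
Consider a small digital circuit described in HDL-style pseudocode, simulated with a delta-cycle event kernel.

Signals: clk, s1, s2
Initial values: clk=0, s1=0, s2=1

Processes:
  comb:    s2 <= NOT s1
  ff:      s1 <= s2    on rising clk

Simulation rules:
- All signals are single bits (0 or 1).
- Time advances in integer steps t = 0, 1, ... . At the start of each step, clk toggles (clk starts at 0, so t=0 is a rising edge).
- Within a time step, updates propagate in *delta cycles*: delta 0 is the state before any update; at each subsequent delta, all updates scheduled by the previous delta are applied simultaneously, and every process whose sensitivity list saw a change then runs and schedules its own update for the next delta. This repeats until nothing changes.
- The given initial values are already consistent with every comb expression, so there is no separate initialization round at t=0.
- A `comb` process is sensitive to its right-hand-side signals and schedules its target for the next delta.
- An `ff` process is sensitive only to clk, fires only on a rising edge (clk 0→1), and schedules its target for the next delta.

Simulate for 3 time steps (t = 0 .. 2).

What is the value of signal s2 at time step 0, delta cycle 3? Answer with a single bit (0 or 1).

t0.Δ0 s1=0 s2=1 clk=0
t0.Δ1 s1=0 s2=1 clk=1
t0.Δ2 s1=1 s2=1 clk=1
t0.Δ3 s1=1 s2=0 clk=1
t1.Δ0 s1=1 s2=0 clk=1
t1.Δ1 s1=1 s2=0 clk=0
t2.Δ0 s1=1 s2=0 clk=0
t2.Δ1 s1=1 s2=0 clk=1
t2.Δ2 s1=0 s2=0 clk=1
t2.Δ3 s1=0 s2=1 clk=1

0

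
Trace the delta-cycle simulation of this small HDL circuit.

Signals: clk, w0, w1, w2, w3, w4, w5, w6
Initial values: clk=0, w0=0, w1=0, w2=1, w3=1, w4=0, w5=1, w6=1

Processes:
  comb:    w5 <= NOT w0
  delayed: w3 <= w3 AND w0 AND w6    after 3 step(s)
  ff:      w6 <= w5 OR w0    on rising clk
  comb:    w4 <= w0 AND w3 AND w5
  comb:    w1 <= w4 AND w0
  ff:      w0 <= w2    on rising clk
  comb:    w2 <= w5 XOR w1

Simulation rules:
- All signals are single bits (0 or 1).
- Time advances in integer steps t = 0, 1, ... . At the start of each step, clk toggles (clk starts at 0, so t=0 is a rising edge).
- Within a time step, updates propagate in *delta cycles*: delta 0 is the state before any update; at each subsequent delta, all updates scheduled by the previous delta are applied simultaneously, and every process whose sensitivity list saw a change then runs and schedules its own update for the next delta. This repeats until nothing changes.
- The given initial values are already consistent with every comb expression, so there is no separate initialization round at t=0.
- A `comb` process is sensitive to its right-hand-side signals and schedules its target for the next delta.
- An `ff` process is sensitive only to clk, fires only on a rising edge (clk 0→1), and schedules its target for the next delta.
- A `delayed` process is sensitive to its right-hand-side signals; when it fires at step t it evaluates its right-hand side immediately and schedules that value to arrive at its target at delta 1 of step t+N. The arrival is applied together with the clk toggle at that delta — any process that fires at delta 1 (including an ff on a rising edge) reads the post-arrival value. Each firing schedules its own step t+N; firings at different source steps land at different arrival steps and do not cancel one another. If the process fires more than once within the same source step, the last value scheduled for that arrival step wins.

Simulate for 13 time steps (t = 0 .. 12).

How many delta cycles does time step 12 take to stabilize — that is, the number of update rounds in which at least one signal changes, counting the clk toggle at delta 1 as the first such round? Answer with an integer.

4

t0.Δ0 clk=0 w5=1 w2=1 w1=0 w3=1 w4=0 w0=0 w6=1
t0.Δ1 clk=1 w5=1 w2=1 w1=0 w3=1 w4=0 w0=0 w6=1
t0.Δ2 clk=1 w5=1 w2=1 w1=0 w3=1 w4=0 w0=1 w6=1
t0.Δ3 clk=1 w5=0 w2=1 w1=0 w3=1 w4=1 w0=1 w6=1
t0.Δ4 clk=1 w5=0 w2=0 w1=1 w3=1 w4=0 w0=1 w6=1
t0.Δ5 clk=1 w5=0 w2=1 w1=0 w3=1 w4=0 w0=1 w6=1
t0.Δ6 clk=1 w5=0 w2=0 w1=0 w3=1 w4=0 w0=1 w6=1
t1.Δ0 clk=1 w5=0 w2=0 w1=0 w3=1 w4=0 w0=1 w6=1
t1.Δ1 clk=0 w5=0 w2=0 w1=0 w3=1 w4=0 w0=1 w6=1
t2.Δ0 clk=0 w5=0 w2=0 w1=0 w3=1 w4=0 w0=1 w6=1
t2.Δ1 clk=1 w5=0 w2=0 w1=0 w3=1 w4=0 w0=1 w6=1
t2.Δ2 clk=1 w5=0 w2=0 w1=0 w3=1 w4=0 w0=0 w6=1
t2.Δ3 clk=1 w5=1 w2=0 w1=0 w3=1 w4=0 w0=0 w6=1
t2.Δ4 clk=1 w5=1 w2=1 w1=0 w3=1 w4=0 w0=0 w6=1
t3.Δ0 clk=1 w5=1 w2=1 w1=0 w3=1 w4=0 w0=0 w6=1
t3.Δ1 clk=0 w5=1 w2=1 w1=0 w3=1 w4=0 w0=0 w6=1
t4.Δ0 clk=0 w5=1 w2=1 w1=0 w3=1 w4=0 w0=0 w6=1
t4.Δ1 clk=1 w5=1 w2=1 w1=0 w3=1 w4=0 w0=0 w6=1
t4.Δ2 clk=1 w5=1 w2=1 w1=0 w3=1 w4=0 w0=1 w6=1
t4.Δ3 clk=1 w5=0 w2=1 w1=0 w3=1 w4=1 w0=1 w6=1
t4.Δ4 clk=1 w5=0 w2=0 w1=1 w3=1 w4=0 w0=1 w6=1
t4.Δ5 clk=1 w5=0 w2=1 w1=0 w3=1 w4=0 w0=1 w6=1
t4.Δ6 clk=1 w5=0 w2=0 w1=0 w3=1 w4=0 w0=1 w6=1
t5.Δ0 clk=1 w5=0 w2=0 w1=0 w3=1 w4=0 w0=1 w6=1
t5.Δ1 clk=0 w5=0 w2=0 w1=0 w3=0 w4=0 w0=1 w6=1
t6.Δ0 clk=0 w5=0 w2=0 w1=0 w3=0 w4=0 w0=1 w6=1
t6.Δ1 clk=1 w5=0 w2=0 w1=0 w3=0 w4=0 w0=1 w6=1
t6.Δ2 clk=1 w5=0 w2=0 w1=0 w3=0 w4=0 w0=0 w6=1
t6.Δ3 clk=1 w5=1 w2=0 w1=0 w3=0 w4=0 w0=0 w6=1
t6.Δ4 clk=1 w5=1 w2=1 w1=0 w3=0 w4=0 w0=0 w6=1
t7.Δ0 clk=1 w5=1 w2=1 w1=0 w3=0 w4=0 w0=0 w6=1
t7.Δ1 clk=0 w5=1 w2=1 w1=0 w3=1 w4=0 w0=0 w6=1
t8.Δ0 clk=0 w5=1 w2=1 w1=0 w3=1 w4=0 w0=0 w6=1
t8.Δ1 clk=1 w5=1 w2=1 w1=0 w3=0 w4=0 w0=0 w6=1
t8.Δ2 clk=1 w5=1 w2=1 w1=0 w3=0 w4=0 w0=1 w6=1
t8.Δ3 clk=1 w5=0 w2=1 w1=0 w3=0 w4=0 w0=1 w6=1
t8.Δ4 clk=1 w5=0 w2=0 w1=0 w3=0 w4=0 w0=1 w6=1
t9.Δ0 clk=1 w5=0 w2=0 w1=0 w3=0 w4=0 w0=1 w6=1
t9.Δ1 clk=0 w5=0 w2=0 w1=0 w3=0 w4=0 w0=1 w6=1
t10.Δ0 clk=0 w5=0 w2=0 w1=0 w3=0 w4=0 w0=1 w6=1
t10.Δ1 clk=1 w5=0 w2=0 w1=0 w3=0 w4=0 w0=1 w6=1
t10.Δ2 clk=1 w5=0 w2=0 w1=0 w3=0 w4=0 w0=0 w6=1
t10.Δ3 clk=1 w5=1 w2=0 w1=0 w3=0 w4=0 w0=0 w6=1
t10.Δ4 clk=1 w5=1 w2=1 w1=0 w3=0 w4=0 w0=0 w6=1
t11.Δ0 clk=1 w5=1 w2=1 w1=0 w3=0 w4=0 w0=0 w6=1
t11.Δ1 clk=0 w5=1 w2=1 w1=0 w3=0 w4=0 w0=0 w6=1
t12.Δ0 clk=0 w5=1 w2=1 w1=0 w3=0 w4=0 w0=0 w6=1
t12.Δ1 clk=1 w5=1 w2=1 w1=0 w3=0 w4=0 w0=0 w6=1
t12.Δ2 clk=1 w5=1 w2=1 w1=0 w3=0 w4=0 w0=1 w6=1
t12.Δ3 clk=1 w5=0 w2=1 w1=0 w3=0 w4=0 w0=1 w6=1
t12.Δ4 clk=1 w5=0 w2=0 w1=0 w3=0 w4=0 w0=1 w6=1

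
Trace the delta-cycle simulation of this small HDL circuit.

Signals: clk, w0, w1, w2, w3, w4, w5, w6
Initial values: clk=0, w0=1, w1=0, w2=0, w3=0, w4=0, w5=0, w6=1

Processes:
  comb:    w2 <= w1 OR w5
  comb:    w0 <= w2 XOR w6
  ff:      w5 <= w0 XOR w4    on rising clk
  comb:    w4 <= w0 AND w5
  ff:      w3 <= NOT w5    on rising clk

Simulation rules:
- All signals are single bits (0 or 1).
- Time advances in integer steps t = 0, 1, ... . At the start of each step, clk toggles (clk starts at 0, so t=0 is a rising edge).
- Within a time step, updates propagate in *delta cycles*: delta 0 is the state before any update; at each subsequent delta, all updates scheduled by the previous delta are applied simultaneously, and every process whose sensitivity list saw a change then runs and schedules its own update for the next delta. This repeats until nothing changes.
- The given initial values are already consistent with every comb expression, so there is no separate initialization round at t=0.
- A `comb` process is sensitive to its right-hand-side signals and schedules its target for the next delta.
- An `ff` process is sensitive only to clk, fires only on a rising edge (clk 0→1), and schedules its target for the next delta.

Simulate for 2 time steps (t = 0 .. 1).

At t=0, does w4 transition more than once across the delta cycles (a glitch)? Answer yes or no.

yes

[bits: w4,w5,w6,w2,w0,clk,w3,w1]
t=0: Δ0=00101000 Δ1=00101100 Δ2=01101110 Δ3=11111110 Δ4=11110110 Δ5=01110110 | 5Δ
t=1: Δ0=01110110 Δ1=01110010 | 1Δ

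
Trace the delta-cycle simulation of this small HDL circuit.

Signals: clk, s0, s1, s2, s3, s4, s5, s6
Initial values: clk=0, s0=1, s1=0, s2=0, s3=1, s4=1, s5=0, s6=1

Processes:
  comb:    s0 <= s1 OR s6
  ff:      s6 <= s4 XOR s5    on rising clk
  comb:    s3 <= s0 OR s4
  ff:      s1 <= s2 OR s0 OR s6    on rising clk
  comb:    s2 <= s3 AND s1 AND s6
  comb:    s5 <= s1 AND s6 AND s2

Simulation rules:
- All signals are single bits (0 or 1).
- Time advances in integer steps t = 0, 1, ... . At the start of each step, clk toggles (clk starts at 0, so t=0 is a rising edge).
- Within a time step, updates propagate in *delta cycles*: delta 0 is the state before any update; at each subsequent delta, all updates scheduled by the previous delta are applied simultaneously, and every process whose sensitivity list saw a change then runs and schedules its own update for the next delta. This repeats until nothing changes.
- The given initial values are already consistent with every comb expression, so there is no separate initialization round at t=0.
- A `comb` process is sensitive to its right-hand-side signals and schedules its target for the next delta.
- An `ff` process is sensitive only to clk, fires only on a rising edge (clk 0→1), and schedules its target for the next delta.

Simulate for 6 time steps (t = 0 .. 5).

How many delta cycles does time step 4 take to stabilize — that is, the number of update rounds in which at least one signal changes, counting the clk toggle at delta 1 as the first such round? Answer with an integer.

[bits: s1,s0,s4,s6,s2,clk,s5,s3]
t=0: Δ0=01110001 Δ1=01110101 Δ2=11110101 Δ3=11111101 Δ4=11111111 | 4Δ
t=1: Δ0=11111111 Δ1=11111011 | 1Δ
t=2: Δ0=11111011 Δ1=11111111 Δ2=11101111 Δ3=11100101 | 3Δ
t=3: Δ0=11100101 Δ1=11100001 | 1Δ
t=4: Δ0=11100001 Δ1=11100101 Δ2=11110101 Δ3=11111101 Δ4=11111111 | 4Δ
t=5: Δ0=11111111 Δ1=11111011 | 1Δ

4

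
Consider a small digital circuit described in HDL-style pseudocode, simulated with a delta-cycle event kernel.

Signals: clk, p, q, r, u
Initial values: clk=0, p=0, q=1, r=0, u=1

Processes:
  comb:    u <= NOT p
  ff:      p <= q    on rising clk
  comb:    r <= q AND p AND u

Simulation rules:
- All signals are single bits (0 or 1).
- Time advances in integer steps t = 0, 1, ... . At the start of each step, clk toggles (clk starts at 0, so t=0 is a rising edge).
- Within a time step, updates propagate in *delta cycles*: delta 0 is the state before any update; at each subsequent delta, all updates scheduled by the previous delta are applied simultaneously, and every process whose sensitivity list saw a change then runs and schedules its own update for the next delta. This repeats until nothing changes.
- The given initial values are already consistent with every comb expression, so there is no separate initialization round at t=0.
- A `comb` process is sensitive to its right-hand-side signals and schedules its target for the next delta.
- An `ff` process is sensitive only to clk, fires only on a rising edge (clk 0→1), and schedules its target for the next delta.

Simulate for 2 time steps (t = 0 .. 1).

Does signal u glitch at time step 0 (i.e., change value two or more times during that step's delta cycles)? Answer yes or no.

no

t0.Δ0 p=0 u=1 clk=0 r=0 q=1
t0.Δ1 p=0 u=1 clk=1 r=0 q=1
t0.Δ2 p=1 u=1 clk=1 r=0 q=1
t0.Δ3 p=1 u=0 clk=1 r=1 q=1
t0.Δ4 p=1 u=0 clk=1 r=0 q=1
t1.Δ0 p=1 u=0 clk=1 r=0 q=1
t1.Δ1 p=1 u=0 clk=0 r=0 q=1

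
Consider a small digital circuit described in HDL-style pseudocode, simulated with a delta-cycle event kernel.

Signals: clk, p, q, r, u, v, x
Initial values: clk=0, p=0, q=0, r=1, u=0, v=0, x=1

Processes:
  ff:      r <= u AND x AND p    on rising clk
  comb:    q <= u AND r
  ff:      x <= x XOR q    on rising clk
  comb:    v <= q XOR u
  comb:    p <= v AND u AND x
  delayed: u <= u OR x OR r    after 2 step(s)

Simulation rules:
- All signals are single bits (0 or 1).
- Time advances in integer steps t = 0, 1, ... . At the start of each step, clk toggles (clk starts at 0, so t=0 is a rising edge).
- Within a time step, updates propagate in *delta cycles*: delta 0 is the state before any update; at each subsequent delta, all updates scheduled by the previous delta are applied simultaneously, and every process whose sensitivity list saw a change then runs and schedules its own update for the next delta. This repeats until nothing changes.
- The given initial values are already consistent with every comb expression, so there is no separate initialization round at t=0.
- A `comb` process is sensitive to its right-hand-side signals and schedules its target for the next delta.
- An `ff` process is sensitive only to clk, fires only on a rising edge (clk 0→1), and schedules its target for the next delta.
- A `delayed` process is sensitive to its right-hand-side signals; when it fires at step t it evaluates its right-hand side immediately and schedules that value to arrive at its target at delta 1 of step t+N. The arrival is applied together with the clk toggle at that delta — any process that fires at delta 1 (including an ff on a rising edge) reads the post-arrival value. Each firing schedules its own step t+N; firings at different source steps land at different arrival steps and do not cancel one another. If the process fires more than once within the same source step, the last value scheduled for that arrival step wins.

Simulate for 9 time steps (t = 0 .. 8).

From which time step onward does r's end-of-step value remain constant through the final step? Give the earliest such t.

6

[bits: x,r,u,q,v,p,clk]
t=0: Δ0=1100000 Δ1=1100001 Δ2=1000001 | 2Δ
t=1: Δ0=1000001 Δ1=1000000 | 1Δ
t=2: Δ0=1000000 Δ1=1010001 Δ2=1010101 Δ3=1010111 | 3Δ
t=3: Δ0=1010111 Δ1=1010110 | 1Δ
t=4: Δ0=1010110 Δ1=1010111 Δ2=1110111 Δ3=1111111 Δ4=1111011 Δ5=1111001 | 5Δ
t=5: Δ0=1111001 Δ1=1111000 | 1Δ
t=6: Δ0=1111000 Δ1=1111001 Δ2=0011001 Δ3=0010001 Δ4=0010101 | 4Δ
t=7: Δ0=0010101 Δ1=0010100 | 1Δ
t=8: Δ0=0010100 Δ1=0010101 | 1Δ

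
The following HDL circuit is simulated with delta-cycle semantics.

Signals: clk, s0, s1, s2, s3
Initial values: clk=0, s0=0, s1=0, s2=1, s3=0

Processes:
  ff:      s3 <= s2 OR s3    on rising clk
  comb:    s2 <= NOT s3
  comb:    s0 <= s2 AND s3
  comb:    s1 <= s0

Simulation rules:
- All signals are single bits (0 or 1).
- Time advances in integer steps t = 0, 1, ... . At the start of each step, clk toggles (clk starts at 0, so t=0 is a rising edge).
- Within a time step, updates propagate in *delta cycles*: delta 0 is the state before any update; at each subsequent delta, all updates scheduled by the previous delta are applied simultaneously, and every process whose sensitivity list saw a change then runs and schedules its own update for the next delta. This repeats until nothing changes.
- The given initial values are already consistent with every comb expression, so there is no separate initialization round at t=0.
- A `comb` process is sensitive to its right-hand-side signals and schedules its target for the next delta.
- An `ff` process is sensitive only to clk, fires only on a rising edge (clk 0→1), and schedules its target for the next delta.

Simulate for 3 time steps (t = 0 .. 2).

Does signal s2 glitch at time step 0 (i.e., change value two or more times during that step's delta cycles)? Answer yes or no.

t0.Δ0 clk=0 s0=0 s3=0 s2=1 s1=0
t0.Δ1 clk=1 s0=0 s3=0 s2=1 s1=0
t0.Δ2 clk=1 s0=0 s3=1 s2=1 s1=0
t0.Δ3 clk=1 s0=1 s3=1 s2=0 s1=0
t0.Δ4 clk=1 s0=0 s3=1 s2=0 s1=1
t0.Δ5 clk=1 s0=0 s3=1 s2=0 s1=0
t1.Δ0 clk=1 s0=0 s3=1 s2=0 s1=0
t1.Δ1 clk=0 s0=0 s3=1 s2=0 s1=0
t2.Δ0 clk=0 s0=0 s3=1 s2=0 s1=0
t2.Δ1 clk=1 s0=0 s3=1 s2=0 s1=0

no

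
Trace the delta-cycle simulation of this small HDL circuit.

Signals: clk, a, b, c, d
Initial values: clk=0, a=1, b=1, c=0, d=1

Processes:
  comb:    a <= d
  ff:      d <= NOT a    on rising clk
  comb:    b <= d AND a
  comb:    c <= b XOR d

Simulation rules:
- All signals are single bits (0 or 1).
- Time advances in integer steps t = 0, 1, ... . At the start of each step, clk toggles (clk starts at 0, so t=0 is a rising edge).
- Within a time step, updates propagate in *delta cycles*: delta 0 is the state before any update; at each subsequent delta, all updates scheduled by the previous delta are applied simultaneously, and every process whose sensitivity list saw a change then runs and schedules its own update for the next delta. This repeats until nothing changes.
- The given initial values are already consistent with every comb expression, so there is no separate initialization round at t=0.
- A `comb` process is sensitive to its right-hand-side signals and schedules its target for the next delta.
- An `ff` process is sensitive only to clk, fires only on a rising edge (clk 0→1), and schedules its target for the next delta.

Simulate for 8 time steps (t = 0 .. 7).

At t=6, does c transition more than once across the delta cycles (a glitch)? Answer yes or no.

[bits: c,a,d,b,clk]
t=0: Δ0=01110 Δ1=01111 Δ2=01011 Δ3=10001 Δ4=00001 | 4Δ
t=1: Δ0=00001 Δ1=00000 | 1Δ
t=2: Δ0=00000 Δ1=00001 Δ2=00101 Δ3=11101 Δ4=11111 Δ5=01111 | 5Δ
t=3: Δ0=01111 Δ1=01110 | 1Δ
t=4: Δ0=01110 Δ1=01111 Δ2=01011 Δ3=10001 Δ4=00001 | 4Δ
t=5: Δ0=00001 Δ1=00000 | 1Δ
t=6: Δ0=00000 Δ1=00001 Δ2=00101 Δ3=11101 Δ4=11111 Δ5=01111 | 5Δ
t=7: Δ0=01111 Δ1=01110 | 1Δ

yes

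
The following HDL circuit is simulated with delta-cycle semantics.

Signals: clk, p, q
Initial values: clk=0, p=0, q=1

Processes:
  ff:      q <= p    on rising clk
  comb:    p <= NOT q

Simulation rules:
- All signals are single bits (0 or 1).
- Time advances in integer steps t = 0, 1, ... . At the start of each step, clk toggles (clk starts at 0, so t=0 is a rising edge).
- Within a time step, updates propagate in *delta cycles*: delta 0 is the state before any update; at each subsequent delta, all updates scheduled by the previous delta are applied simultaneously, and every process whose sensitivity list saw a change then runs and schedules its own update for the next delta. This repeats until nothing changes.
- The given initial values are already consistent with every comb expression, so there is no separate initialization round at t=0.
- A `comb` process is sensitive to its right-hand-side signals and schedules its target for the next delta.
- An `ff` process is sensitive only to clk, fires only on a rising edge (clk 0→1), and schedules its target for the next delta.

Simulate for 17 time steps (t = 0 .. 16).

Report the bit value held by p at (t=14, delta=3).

t=0 Δ0: clk=0 p=0 q=1
  Δ1: clk:0→1
  Δ2: q:1→0
  Δ3: p:0→1
  (3Δ to stable)
t=1 Δ0: clk=1 p=1 q=0
  Δ1: clk:1→0
  (1Δ to stable)
t=2 Δ0: clk=0 p=1 q=0
  Δ1: clk:0→1
  Δ2: q:0→1
  Δ3: p:1→0
  (3Δ to stable)
t=3 Δ0: clk=1 p=0 q=1
  Δ1: clk:1→0
  (1Δ to stable)
t=4 Δ0: clk=0 p=0 q=1
  Δ1: clk:0→1
  Δ2: q:1→0
  Δ3: p:0→1
  (3Δ to stable)
t=5 Δ0: clk=1 p=1 q=0
  Δ1: clk:1→0
  (1Δ to stable)
t=6 Δ0: clk=0 p=1 q=0
  Δ1: clk:0→1
  Δ2: q:0→1
  Δ3: p:1→0
  (3Δ to stable)
t=7 Δ0: clk=1 p=0 q=1
  Δ1: clk:1→0
  (1Δ to stable)
t=8 Δ0: clk=0 p=0 q=1
  Δ1: clk:0→1
  Δ2: q:1→0
  Δ3: p:0→1
  (3Δ to stable)
t=9 Δ0: clk=1 p=1 q=0
  Δ1: clk:1→0
  (1Δ to stable)
t=10 Δ0: clk=0 p=1 q=0
  Δ1: clk:0→1
  Δ2: q:0→1
  Δ3: p:1→0
  (3Δ to stable)
t=11 Δ0: clk=1 p=0 q=1
  Δ1: clk:1→0
  (1Δ to stable)
t=12 Δ0: clk=0 p=0 q=1
  Δ1: clk:0→1
  Δ2: q:1→0
  Δ3: p:0→1
  (3Δ to stable)
t=13 Δ0: clk=1 p=1 q=0
  Δ1: clk:1→0
  (1Δ to stable)
t=14 Δ0: clk=0 p=1 q=0
  Δ1: clk:0→1
  Δ2: q:0→1
  Δ3: p:1→0
  (3Δ to stable)
t=15 Δ0: clk=1 p=0 q=1
  Δ1: clk:1→0
  (1Δ to stable)
t=16 Δ0: clk=0 p=0 q=1
  Δ1: clk:0→1
  Δ2: q:1→0
  Δ3: p:0→1
  (3Δ to stable)

0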